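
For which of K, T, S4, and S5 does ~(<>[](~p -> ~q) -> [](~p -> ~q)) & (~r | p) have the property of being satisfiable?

S5-tableau for the formula:
1. ~(<>[](~p -> ~q) -> [](~p -> ~q)) & (~r | p), w0
2. ~(<>[](~p -> ~q) -> [](~p -> ~q)), w0
3. ~r | p, w0
4. <>[](~p -> ~q), w0
5. ~[](~p -> ~q), w0
6. p, w0
7. [](~p -> ~q), w1
8. ~p -> ~q, w0
9. ~p -> ~q, w1
10. ~q, w0
11. ~q, w1
12. ~(~p -> ~q), w2
13. ~p, w2
14. q, w2
15. ~p -> ~q, w2
16. ~q, w2
Accessibility: w0Rw0, w0Rw1, w0Rw2, w1Rw0, w1Rw1, w1Rw2, w2Rw0, w2Rw1, w2Rw2
Branch closes: q and ~q both at w2.
Every branch closes (one shown): unsatisfiable in S5.
S4-tableau for the formula:
1. ~(<>[](~p -> ~q) -> [](~p -> ~q)) & (~r | p), w0
2. ~(<>[](~p -> ~q) -> [](~p -> ~q)), w0
3. ~r | p, w0
4. <>[](~p -> ~q), w0
5. ~[](~p -> ~q), w0
6. p, w0
7. [](~p -> ~q), w1
8. ~p -> ~q, w1
9. ~q, w1
10. ~(~p -> ~q), w2
11. ~p, w2
12. q, w2
Accessibility: w0Rw0, w0Rw1, w0Rw2, w1Rw1, w2Rw2
Complete open branch: satisfiable in S4, hence also in K, T (this S4-model is also a K-model and a T-model).

K, T, S4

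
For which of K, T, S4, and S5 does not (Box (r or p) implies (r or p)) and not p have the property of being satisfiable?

K-tableau for the formula:
1. not (Box (r or p) implies (r or p)) and not p, u
2. not (Box (r or p) implies (r or p)), u
3. not p, u
4. Box (r or p), u
5. not (r or p), u
6. not r, u
Complete open branch: satisfiable in K.
T-tableau for the formula:
1. not (Box (r or p) implies (r or p)) and not p, u
2. not (Box (r or p) implies (r or p)), u
3. not p, u
4. Box (r or p), u
5. not (r or p), u
6. not r, u
7. r or p, u
8. p, u
Accessibility: uRu
Branch closes: p and not p both at u.
Every branch closes (one shown): unsatisfiable in T, hence also in S4, S5 (every S4/S5-frame is a T-frame).

K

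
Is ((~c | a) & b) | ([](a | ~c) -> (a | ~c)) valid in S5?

Tableau for the negation ~(((~c | a) & b) | ([](a | ~c) -> (a | ~c))):
1. ~(((~c | a) & b) | ([](a | ~c) -> (a | ~c))), w0
2. ~((~c | a) & b), w0   [~|-rule on 1]
3. ~([](a | ~c) -> (a | ~c)), w0   [~|-rule on 1]
4. [](a | ~c), w0   [~->-rule on 3]
5. ~(a | ~c), w0   [~->-rule on 3]
6. ~a, w0   [~|-rule on 5]
7. c, w0   [~|-rule on 5]
8. a | ~c, w0   [[]-rule on 4 via w0Rw0]
9. ~(~c | a), w0   [~&-rule on 2 (branches; this branch)]
10. ~c, w0   [|-rule on 8 (branches; this branch)]
Accessibility: w0Rw0
Branch closes: c and ~c both at w0.
All branches of the negation close; one closing branch shown above.

Yes, valid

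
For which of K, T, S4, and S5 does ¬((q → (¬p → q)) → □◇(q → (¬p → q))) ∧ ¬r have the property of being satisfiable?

K

T-tableau for the formula:
1. ¬((q → (¬p → q)) → □◇(q → (¬p → q))) ∧ ¬r, w0
2. ¬((q → (¬p → q)) → □◇(q → (¬p → q))), w0   [∧-rule on 1]
3. ¬r, w0   [∧-rule on 1]
4. q → (¬p → q), w0   [¬→-rule on 2]
5. ¬□◇(q → (¬p → q)), w0   [¬→-rule on 2]
6. ¬p → q, w0   [→-rule on 4 (branches; this branch)]
7. q, w0   [→-rule on 6 (branches; this branch)]
8. ¬◇(q → (¬p → q)), w1   [¬□-rule on 5: fresh world w1, w0Rw1]
9. ¬(q → (¬p → q)), w1   [¬◇-rule on 8 via w1Rw1]
10. q, w1   [¬→-rule on 9]
11. ¬(¬p → q), w1   [¬→-rule on 9]
12. ¬p, w1   [¬→-rule on 11]
13. ¬q, w1   [¬→-rule on 11]
Accessibility: w0Rw0, w0Rw1, w1Rw1
Branch closes: q and ¬q both at w1.
Every branch closes (one shown): unsatisfiable in T, hence also in S4, S5 (every S4/S5-frame is a T-frame).
K-tableau for the formula:
1. ¬((q → (¬p → q)) → □◇(q → (¬p → q))) ∧ ¬r, w0
2. ¬((q → (¬p → q)) → □◇(q → (¬p → q))), w0   [∧-rule on 1]
3. ¬r, w0   [∧-rule on 1]
4. q → (¬p → q), w0   [¬→-rule on 2]
5. ¬□◇(q → (¬p → q)), w0   [¬→-rule on 2]
6. ¬p → q, w0   [→-rule on 4 (branches; this branch)]
7. q, w0   [→-rule on 6 (branches; this branch)]
8. ¬◇(q → (¬p → q)), w1   [¬□-rule on 5: fresh world w1, w0Rw1]
Accessibility: w0Rw1
Complete open branch: satisfiable in K.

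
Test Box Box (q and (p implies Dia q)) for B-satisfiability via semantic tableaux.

1. Box Box (q and (p implies Dia q)), u
2. Box (q and (p implies Dia q)), u
3. q and (p implies Dia q), u
4. q, u
5. p implies Dia q, u
6. Dia q, u
7. q, v
8. Box (q and (p implies Dia q)), v
9. q and (p implies Dia q), v
10. p implies Dia q, v
11. Dia q, v
12. q, w
13. q and (p implies Dia q), w
14. p implies Dia q, w
15. Dia q, w
16. q, x
Accessibility: uRu, uRv, vRu, vRv, vRw, wRv, wRw, wRx, xRw, xRx

Satisfiable (open branch found)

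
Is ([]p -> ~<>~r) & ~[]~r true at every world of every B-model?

Tableau for the negation ~(([]p -> ~<>~r) & ~[]~r):
1. ~(([]p -> ~<>~r) & ~[]~r), 0
2. []~r, 0
3. ~r, 0
Accessibility: 0R0
The negation has an open branch (countermodel exists).

Not valid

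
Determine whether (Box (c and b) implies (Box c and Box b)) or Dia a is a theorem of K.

Tableau for the negation not ((Box (c and b) implies (Box c and Box b)) or Dia a):
1. not ((Box (c and b) implies (Box c and Box b)) or Dia a), 0
2. not (Box (c and b) implies (Box c and Box b)), 0   [neg-or-rule on 1]
3. not Dia a, 0   [neg-or-rule on 1]
4. Box (c and b), 0   [neg-implies-rule on 2]
5. not (Box c and Box b), 0   [neg-implies-rule on 2]
6. not Box b, 0   [neg-and-rule on 5 (branches; this branch)]
7. not b, 1   [neg-Box-rule on 6: fresh world 1, 0R1]
8. not a, 1   [neg-Dia-rule on 3 via 0R1]
9. c and b, 1   [Box-rule on 4 via 0R1]
10. c, 1   [and-rule on 9]
11. b, 1   [and-rule on 9]
Accessibility: 0R1
Branch closes: b and not b both at 1.
All branches of the negation close; one closing branch shown above.

Valid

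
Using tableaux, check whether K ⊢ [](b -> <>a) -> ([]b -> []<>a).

Valid in K

Tableau for the negation ~([](b -> <>a) -> ([]b -> []<>a)):
1. ~([](b -> <>a) -> ([]b -> []<>a)), u
2. [](b -> <>a), u   [~->-rule on 1]
3. ~([]b -> []<>a), u   [~->-rule on 1]
4. []b, u   [~->-rule on 3]
5. ~[]<>a, u   [~->-rule on 3]
6. ~<>a, v   [~[]-rule on 5: fresh world v, uRv]
7. b -> <>a, v   [[]-rule on 2 via uRv]
8. b, v   [[]-rule on 4 via uRv]
9. <>a, v   [->-rule on 7 (branches; this branch)]
10. a, w   [<>-rule on 9: fresh world w, vRw]
11. ~a, w   [~<>-rule on 6 via vRw]
Accessibility: uRv, vRw
Branch closes: a and ~a both at w.
Every branch of the negation's tableau closes; the branch above is one of them.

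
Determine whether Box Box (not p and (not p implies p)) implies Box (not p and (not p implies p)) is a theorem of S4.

Valid

Tableau for the negation not (Box Box (not p and (not p implies p)) implies Box (not p and (not p implies p))):
1. not (Box Box (not p and (not p implies p)) implies Box (not p and (not p implies p))), 0
2. Box Box (not p and (not p implies p)), 0
3. not Box (not p and (not p implies p)), 0
4. Box (not p and (not p implies p)), 0
5. not p and (not p implies p), 0
6. not p, 0
7. not p implies p, 0
8. p, 0
Accessibility: 0R0
Branch closes: p and not p both at 0.
Every branch of the negation's tableau closes; the branch above is one of them.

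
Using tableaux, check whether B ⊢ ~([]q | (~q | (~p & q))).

Tableau for the negation []q | (~q | (~p & q)):
1. []q | (~q | (~p & q)), w0
2. ~q | (~p & q), w0
3. ~p & q, w0
4. ~p, w0
5. q, w0
Accessibility: w0Rw0
The negation has an open branch (countermodel exists).

Not valid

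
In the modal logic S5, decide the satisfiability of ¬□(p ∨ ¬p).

Unsatisfiable (every branch closes)

1. ¬□(p ∨ ¬p), u
2. ¬(p ∨ ¬p), v   [¬□-rule on 1: fresh world v, uRv]
3. ¬p, v   [¬∨-rule on 2]
4. p, v   [¬∨-rule on 2]
Accessibility: uRu, uRv, vRu, vRv
Branch closes: p and ¬p both at v.
All branches of the tableau close; one closing branch shown above.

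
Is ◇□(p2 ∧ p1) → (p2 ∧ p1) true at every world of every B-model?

Valid

Tableau for the negation ¬(◇□(p2 ∧ p1) → (p2 ∧ p1)):
1. ¬(◇□(p2 ∧ p1) → (p2 ∧ p1)), 0
2. ◇□(p2 ∧ p1), 0
3. ¬(p2 ∧ p1), 0
4. ¬p1, 0
5. □(p2 ∧ p1), 1
6. p2 ∧ p1, 0
7. p2, 0
8. p1, 0
Accessibility: 0R0, 0R1, 1R0, 1R1
Branch closes: p1 and ¬p1 both at 0.
All branches of the negation close; one closing branch shown above.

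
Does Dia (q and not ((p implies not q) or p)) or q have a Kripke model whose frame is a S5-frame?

1. Dia (q and not ((p implies not q) or p)) or q, u
2. q, u   [or-rule on 1 (branches; this branch)]
Accessibility: uRu

Satisfiable (open branch found)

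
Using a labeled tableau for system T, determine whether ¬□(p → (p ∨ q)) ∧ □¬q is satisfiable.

1. ¬□(p → (p ∨ q)) ∧ □¬q, w0
2. ¬□(p → (p ∨ q)), w0   [∧-rule on 1]
3. □¬q, w0   [∧-rule on 1]
4. ¬q, w0   [□-rule on 3 via w0Rw0]
5. ¬(p → (p ∨ q)), w1   [¬□-rule on 2: fresh world w1, w0Rw1]
6. p, w1   [¬→-rule on 5]
7. ¬(p ∨ q), w1   [¬→-rule on 5]
8. ¬p, w1   [¬∨-rule on 7]
9. ¬q, w1   [¬∨-rule on 7]
Accessibility: w0Rw0, w0Rw1, w1Rw1
Branch closes: p and ¬p both at w1.
Every branch closes; the branch above is one of them.

Unsatisfiable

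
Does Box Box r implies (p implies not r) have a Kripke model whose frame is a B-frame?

1. Box Box r implies (p implies not r), 0
2. p implies not r, 0
3. not r, 0
Accessibility: 0R0

Satisfiable (open branch found)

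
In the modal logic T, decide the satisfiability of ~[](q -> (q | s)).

1. ~[](q -> (q | s)), u
2. ~(q -> (q | s)), v
3. q, v
4. ~(q | s), v
5. ~q, v
6. ~s, v
Accessibility: uRu, uRv, vRv
Branch closes: q and ~q both at v.
Every branch closes; the branch above is one of them.

Unsatisfiable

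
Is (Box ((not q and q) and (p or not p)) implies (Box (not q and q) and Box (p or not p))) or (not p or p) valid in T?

Tableau for the negation not ((Box ((not q and q) and (p or not p)) implies (Box (not q and q) and Box (p or not p))) or (not p or p)):
1. not ((Box ((not q and q) and (p or not p)) implies (Box (not q and q) and Box (p or not p))) or (not p or p)), w0
2. not (Box ((not q and q) and (p or not p)) implies (Box (not q and q) and Box (p or not p))), w0
3. not (not p or p), w0
4. Box ((not q and q) and (p or not p)), w0
5. not (Box (not q and q) and Box (p or not p)), w0
6. p, w0
7. not p, w0
Accessibility: w0Rw0
Branch closes: p and not p both at w0.
Every branch of the negation's tableau closes; the branch above is one of them.

Valid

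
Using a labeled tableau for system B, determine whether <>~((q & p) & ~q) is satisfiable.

Yes, satisfiable

1. <>~((q & p) & ~q), u
2. ~((q & p) & ~q), v   [<>-rule on 1: fresh world v, uRv]
3. q, v   [~&-rule on 2 (branches; this branch)]
Accessibility: uRu, uRv, vRu, vRv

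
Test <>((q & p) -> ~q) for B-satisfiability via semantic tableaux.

1. <>((q & p) -> ~q), w0
2. (q & p) -> ~q, w1   [<>-rule on 1: fresh world w1, w0Rw1]
3. ~q, w1   [->-rule on 2 (branches; this branch)]
Accessibility: w0Rw0, w0Rw1, w1Rw0, w1Rw1

Satisfiable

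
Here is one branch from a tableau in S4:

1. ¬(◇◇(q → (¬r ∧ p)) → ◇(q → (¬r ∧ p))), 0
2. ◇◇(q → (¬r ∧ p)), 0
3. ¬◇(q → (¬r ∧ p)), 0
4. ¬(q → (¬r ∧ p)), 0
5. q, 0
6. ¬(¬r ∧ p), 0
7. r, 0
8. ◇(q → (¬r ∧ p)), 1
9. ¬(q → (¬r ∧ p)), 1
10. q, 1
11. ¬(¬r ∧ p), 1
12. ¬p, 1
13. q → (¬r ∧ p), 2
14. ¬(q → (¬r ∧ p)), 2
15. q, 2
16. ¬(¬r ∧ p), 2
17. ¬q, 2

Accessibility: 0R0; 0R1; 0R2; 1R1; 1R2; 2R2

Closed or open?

Closed

Both q and ¬q appear at 2.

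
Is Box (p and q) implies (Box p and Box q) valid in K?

Tableau for the negation not (Box (p and q) implies (Box p and Box q)):
1. not (Box (p and q) implies (Box p and Box q)), 0
2. Box (p and q), 0   [neg-implies-rule on 1]
3. not (Box p and Box q), 0   [neg-implies-rule on 1]
4. not Box q, 0   [neg-and-rule on 3 (branches; this branch)]
5. not q, 1   [neg-Box-rule on 4: fresh world 1, 0R1]
6. p and q, 1   [Box-rule on 2 via 0R1]
7. p, 1   [and-rule on 6]
8. q, 1   [and-rule on 6]
Accessibility: 0R1
Branch closes: q and not q both at 1.
All branches of the negation close; one closing branch shown above.

Yes, valid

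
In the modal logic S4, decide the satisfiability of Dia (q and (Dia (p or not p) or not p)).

1. Dia (q and (Dia (p or not p) or not p)), 0
2. q and (Dia (p or not p) or not p), 1
3. q, 1
4. Dia (p or not p) or not p, 1
5. not p, 1
Accessibility: 0R0, 0R1, 1R1

Yes, satisfiable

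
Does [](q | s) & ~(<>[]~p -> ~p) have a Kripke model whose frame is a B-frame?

1. [](q | s) & ~(<>[]~p -> ~p), w0
2. [](q | s), w0
3. ~(<>[]~p -> ~p), w0
4. <>[]~p, w0
5. p, w0
6. q | s, w0
7. s, w0
8. []~p, w1
9. q | s, w1
10. ~p, w0
Accessibility: w0Rw0, w0Rw1, w1Rw0, w1Rw1
Branch closes: p and ~p both at w0.
All branches of the tableau close; one closing branch shown above.

Unsatisfiable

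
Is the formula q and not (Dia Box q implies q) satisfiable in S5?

1. q and not (Dia Box q implies q), u
2. q, u
3. not (Dia Box q implies q), u
4. Dia Box q, u
5. not q, u
Accessibility: uRu
Branch closes: q and not q both at u.
All branches of the tableau close; one closing branch shown above.

Unsatisfiable (every branch closes)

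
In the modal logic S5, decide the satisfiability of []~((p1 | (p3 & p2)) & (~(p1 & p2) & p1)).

Satisfiable (open branch found)

1. []~((p1 | (p3 & p2)) & (~(p1 & p2) & p1)), 0
2. ~((p1 | (p3 & p2)) & (~(p1 & p2) & p1)), 0
3. ~(~(p1 & p2) & p1), 0
4. ~p1, 0
Accessibility: 0R0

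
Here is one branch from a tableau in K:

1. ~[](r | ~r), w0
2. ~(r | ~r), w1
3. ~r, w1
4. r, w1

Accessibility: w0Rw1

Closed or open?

Closed

Both r and ~r appear at w1.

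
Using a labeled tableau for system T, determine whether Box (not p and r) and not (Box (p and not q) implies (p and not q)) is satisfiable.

No, unsatisfiable

1. Box (not p and r) and not (Box (p and not q) implies (p and not q)), u
2. Box (not p and r), u
3. not (Box (p and not q) implies (p and not q)), u
4. Box (p and not q), u
5. not (p and not q), u
6. not p and r, u
7. not p, u
8. r, u
9. p and not q, u
10. p, u
11. not q, u
Accessibility: uRu
Branch closes: p and not p both at u.
All branches of the tableau close; one closing branch shown above.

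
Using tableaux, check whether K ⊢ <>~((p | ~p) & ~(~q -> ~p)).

Not valid

Tableau for the negation ~<>~((p | ~p) & ~(~q -> ~p)):
1. ~<>~((p | ~p) & ~(~q -> ~p)), 0
The negation has an open branch (countermodel exists).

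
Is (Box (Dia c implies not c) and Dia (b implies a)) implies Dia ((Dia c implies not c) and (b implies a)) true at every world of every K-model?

Valid

Tableau for the negation not ((Box (Dia c implies not c) and Dia (b implies a)) implies Dia ((Dia c implies not c) and (b implies a))):
1. not ((Box (Dia c implies not c) and Dia (b implies a)) implies Dia ((Dia c implies not c) and (b implies a))), u
2. Box (Dia c implies not c) and Dia (b implies a), u   [neg-implies-rule on 1]
3. not Dia ((Dia c implies not c) and (b implies a)), u   [neg-implies-rule on 1]
4. Box (Dia c implies not c), u   [and-rule on 2]
5. Dia (b implies a), u   [and-rule on 2]
6. b implies a, v   [Dia-rule on 5: fresh world v, uRv]
7. not ((Dia c implies not c) and (b implies a)), v   [neg-Dia-rule on 3 via uRv]
8. Dia c implies not c, v   [Box-rule on 4 via uRv]
9. a, v   [implies-rule on 6 (branches; this branch)]
10. not (Dia c implies not c), v   [neg-and-rule on 7 (branches; this branch)]
11. Dia c, v   [neg-implies-rule on 10]
12. c, v   [neg-implies-rule on 10]
13. not Dia c, v   [implies-rule on 8 (branches; this branch)]
14. c, w   [Dia-rule on 11: fresh world w, vRw]
15. not c, w   [neg-Dia-rule on 13 via vRw]
Accessibility: uRv, vRw
Branch closes: c and not c both at w.
All branches of the negation close; one closing branch shown above.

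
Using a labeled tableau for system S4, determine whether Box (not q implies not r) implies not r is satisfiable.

Yes, satisfiable

1. Box (not q implies not r) implies not r, 0
2. not r, 0
Accessibility: 0R0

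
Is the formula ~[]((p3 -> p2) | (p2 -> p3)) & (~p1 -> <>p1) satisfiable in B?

1. ~[]((p3 -> p2) | (p2 -> p3)) & (~p1 -> <>p1), 0
2. ~[]((p3 -> p2) | (p2 -> p3)), 0
3. ~p1 -> <>p1, 0
4. <>p1, 0
5. ~((p3 -> p2) | (p2 -> p3)), 1
6. ~(p3 -> p2), 1
7. ~(p2 -> p3), 1
8. p3, 1
9. ~p2, 1
10. p2, 1
11. ~p3, 1
Accessibility: 0R0, 0R1, 1R0, 1R1
Branch closes: p2 and ~p2 both at 1.
(One branch shown.) All branches close.

Unsatisfiable (every branch closes)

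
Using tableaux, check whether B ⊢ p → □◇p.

Valid in B

Tableau for the negation ¬(p → □◇p):
1. ¬(p → □◇p), u
2. p, u   [¬→-rule on 1]
3. ¬□◇p, u   [¬→-rule on 1]
4. ¬◇p, v   [¬□-rule on 3: fresh world v, uRv]
5. ¬p, u   [¬◇-rule on 4 via vRu]
Accessibility: uRu, uRv, vRu, vRv
Branch closes: p and ¬p both at u.
All branches of the negation close; one closing branch shown above.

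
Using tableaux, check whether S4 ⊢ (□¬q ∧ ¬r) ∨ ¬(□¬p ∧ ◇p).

Yes, valid

Tableau for the negation ¬((□¬q ∧ ¬r) ∨ ¬(□¬p ∧ ◇p)):
1. ¬((□¬q ∧ ¬r) ∨ ¬(□¬p ∧ ◇p)), 0
2. ¬(□¬q ∧ ¬r), 0
3. □¬p ∧ ◇p, 0
4. □¬p, 0
5. ◇p, 0
6. ¬p, 0
7. r, 0
8. p, 1
9. ¬p, 1
Accessibility: 0R0, 0R1, 1R1
Branch closes: p and ¬p both at 1.
All branches of the negation close; one closing branch shown above.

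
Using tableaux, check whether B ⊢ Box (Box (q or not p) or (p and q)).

Invalid (countermodel exists)

Tableau for the negation not Box (Box (q or not p) or (p and q)):
1. not Box (Box (q or not p) or (p and q)), u
2. not (Box (q or not p) or (p and q)), v
3. not Box (q or not p), v
4. not (p and q), v
5. not q, v
6. not (q or not p), w
7. not q, w
8. p, w
Accessibility: uRu, uRv, vRu, vRv, vRw, wRv, wRw
The negation has an open branch (countermodel exists).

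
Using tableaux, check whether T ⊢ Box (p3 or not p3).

Tableau for the negation not Box (p3 or not p3):
1. not Box (p3 or not p3), w0
2. not (p3 or not p3), w1
3. not p3, w1
4. p3, w1
Accessibility: w0Rw0, w0Rw1, w1Rw1
Branch closes: p3 and not p3 both at w1.
All branches of the negation close; one closing branch shown above.

Yes, valid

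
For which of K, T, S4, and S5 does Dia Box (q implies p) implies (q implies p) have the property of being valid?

S4-tableau for the negation not (Dia Box (q implies p) implies (q implies p)):
1. not (Dia Box (q implies p) implies (q implies p)), 0
2. Dia Box (q implies p), 0   [neg-implies-rule on 1]
3. not (q implies p), 0   [neg-implies-rule on 1]
4. q, 0   [neg-implies-rule on 3]
5. not p, 0   [neg-implies-rule on 3]
6. Box (q implies p), 1   [Dia-rule on 2: fresh world 1, 0R1]
7. q implies p, 1   [Box-rule on 6 via 1R1]
8. p, 1   [implies-rule on 7 (branches; this branch)]
Accessibility: 0R0, 0R1, 1R1
Complete open branch: countermodel on an S4-frame, so not valid in S4, nor in K, T (the same frame is also a K-frame and a T-frame).
S5-tableau for the negation not (Dia Box (q implies p) implies (q implies p)):
1. not (Dia Box (q implies p) implies (q implies p)), 0
2. Dia Box (q implies p), 0   [neg-implies-rule on 1]
3. not (q implies p), 0   [neg-implies-rule on 1]
4. q, 0   [neg-implies-rule on 3]
5. not p, 0   [neg-implies-rule on 3]
6. Box (q implies p), 1   [Dia-rule on 2: fresh world 1, 0R1]
7. q implies p, 0   [Box-rule on 6 via 1R0]
8. q implies p, 1   [Box-rule on 6 via 1R1]
9. p, 0   [implies-rule on 7 (branches; this branch)]
Accessibility: 0R0, 0R1, 1R0, 1R1
Branch closes: p and not p both at 0.
Every branch closes (one shown): valid in S5.

S5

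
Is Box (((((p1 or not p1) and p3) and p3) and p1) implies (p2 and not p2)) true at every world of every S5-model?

Tableau for the negation not Box (((((p1 or not p1) and p3) and p3) and p1) implies (p2 and not p2)):
1. not Box (((((p1 or not p1) and p3) and p3) and p1) implies (p2 and not p2)), u
2. not (((((p1 or not p1) and p3) and p3) and p1) implies (p2 and not p2)), v
3. (((p1 or not p1) and p3) and p3) and p1, v
4. not (p2 and not p2), v
5. ((p1 or not p1) and p3) and p3, v
6. p1, v
7. (p1 or not p1) and p3, v
8. p3, v
9. p1 or not p1, v
10. p2, v
Accessibility: uRu, uRv, vRu, vRv
The negation has an open branch (countermodel exists).

No, not valid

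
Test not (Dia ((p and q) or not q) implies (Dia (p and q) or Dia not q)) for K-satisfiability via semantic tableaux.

1. not (Dia ((p and q) or not q) implies (Dia (p and q) or Dia not q)), u
2. Dia ((p and q) or not q), u   [neg-implies-rule on 1]
3. not (Dia (p and q) or Dia not q), u   [neg-implies-rule on 1]
4. not Dia (p and q), u   [neg-or-rule on 3]
5. not Dia not q, u   [neg-or-rule on 3]
6. (p and q) or not q, v   [Dia-rule on 2: fresh world v, uRv]
7. not (p and q), v   [neg-Dia-rule on 4 via uRv]
8. q, v   [neg-Dia-rule on 5 via uRv]
9. p and q, v   [or-rule on 6 (branches; this branch)]
10. p, v   [and-rule on 9]
11. not q, v   [neg-and-rule on 7 (branches; this branch)]
Accessibility: uRv
Branch closes: q and not q both at v.
(One branch shown.) All branches close.

Unsatisfiable (every branch closes)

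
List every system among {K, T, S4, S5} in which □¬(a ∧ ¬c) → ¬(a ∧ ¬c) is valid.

K-tableau for the negation ¬(□¬(a ∧ ¬c) → ¬(a ∧ ¬c)):
1. ¬(□¬(a ∧ ¬c) → ¬(a ∧ ¬c)), 0
2. □¬(a ∧ ¬c), 0   [¬→-rule on 1]
3. a ∧ ¬c, 0   [¬→-rule on 1]
4. a, 0   [∧-rule on 3]
5. ¬c, 0   [∧-rule on 3]
Complete open branch: countermodel on a K-frame, so not valid in K.
T-tableau for the negation ¬(□¬(a ∧ ¬c) → ¬(a ∧ ¬c)):
1. ¬(□¬(a ∧ ¬c) → ¬(a ∧ ¬c)), 0
2. □¬(a ∧ ¬c), 0   [¬→-rule on 1]
3. a ∧ ¬c, 0   [¬→-rule on 1]
4. a, 0   [∧-rule on 3]
5. ¬c, 0   [∧-rule on 3]
6. ¬(a ∧ ¬c), 0   [□-rule on 2 via 0R0]
7. c, 0   [¬∧-rule on 6 (branches; this branch)]
Accessibility: 0R0
Branch closes: c and ¬c both at 0.
Every branch closes (one shown): valid in T, hence also in S4, S5 (every theorem of T is a theorem of S4 and S5).

T, S4, S5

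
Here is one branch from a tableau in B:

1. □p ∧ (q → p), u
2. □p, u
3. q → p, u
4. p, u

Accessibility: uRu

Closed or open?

No, open

No world carries both an atom and its negation.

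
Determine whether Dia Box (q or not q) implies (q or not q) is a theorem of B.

Tableau for the negation not (Dia Box (q or not q) implies (q or not q)):
1. not (Dia Box (q or not q) implies (q or not q)), 0
2. Dia Box (q or not q), 0
3. not (q or not q), 0
4. not q, 0
5. q, 0
Accessibility: 0R0
Branch closes: q and not q both at 0.
Every branch of the negation's tableau closes; the branch above is one of them.

Valid in B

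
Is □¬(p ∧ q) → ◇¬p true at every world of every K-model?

Tableau for the negation ¬(□¬(p ∧ q) → ◇¬p):
1. ¬(□¬(p ∧ q) → ◇¬p), u
2. □¬(p ∧ q), u
3. ¬◇¬p, u
The negation has an open branch (countermodel exists).

No, not valid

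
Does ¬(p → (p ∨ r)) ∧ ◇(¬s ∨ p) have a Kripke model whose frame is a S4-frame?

Unsatisfiable (every branch closes)

1. ¬(p → (p ∨ r)) ∧ ◇(¬s ∨ p), w0
2. ¬(p → (p ∨ r)), w0   [∧-rule on 1]
3. ◇(¬s ∨ p), w0   [∧-rule on 1]
4. p, w0   [¬→-rule on 2]
5. ¬(p ∨ r), w0   [¬→-rule on 2]
6. ¬p, w0   [¬∨-rule on 5]
7. ¬r, w0   [¬∨-rule on 5]
Accessibility: w0Rw0
Branch closes: p and ¬p both at w0.
All branches of the tableau close; one closing branch shown above.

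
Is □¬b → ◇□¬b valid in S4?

Tableau for the negation ¬(□¬b → ◇□¬b):
1. ¬(□¬b → ◇□¬b), w0
2. □¬b, w0   [¬→-rule on 1]
3. ¬◇□¬b, w0   [¬→-rule on 1]
4. ¬b, w0   [□-rule on 2 via w0Rw0]
5. ¬□¬b, w0   [¬◇-rule on 3 via w0Rw0]
6. b, w1   [¬□-rule on 5: fresh world w1, w0Rw1]
7. ¬b, w1   [□-rule on 2 via w0Rw1]
Accessibility: w0Rw0, w0Rw1, w1Rw1
Branch closes: b and ¬b both at w1.
All branches of the negation close; one closing branch shown above.

Valid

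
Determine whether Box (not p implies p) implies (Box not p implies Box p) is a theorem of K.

Tableau for the negation not (Box (not p implies p) implies (Box not p implies Box p)):
1. not (Box (not p implies p) implies (Box not p implies Box p)), w0
2. Box (not p implies p), w0   [neg-implies-rule on 1]
3. not (Box not p implies Box p), w0   [neg-implies-rule on 1]
4. Box not p, w0   [neg-implies-rule on 3]
5. not Box p, w0   [neg-implies-rule on 3]
6. not p, w1   [neg-Box-rule on 5: fresh world w1, w0Rw1]
7. not p implies p, w1   [Box-rule on 2 via w0Rw1]
8. p, w1   [implies-rule on 7 (branches; this branch)]
Accessibility: w0Rw1
Branch closes: p and not p both at w1.
Every branch of the negation's tableau closes; the branch above is one of them.

Valid in K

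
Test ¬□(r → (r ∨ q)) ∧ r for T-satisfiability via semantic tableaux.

No, unsatisfiable

1. ¬□(r → (r ∨ q)) ∧ r, u
2. ¬□(r → (r ∨ q)), u
3. r, u
4. ¬(r → (r ∨ q)), v
5. r, v
6. ¬(r ∨ q), v
7. ¬r, v
8. ¬q, v
Accessibility: uRu, uRv, vRv
Branch closes: r and ¬r both at v.
All branches of the tableau close; one closing branch shown above.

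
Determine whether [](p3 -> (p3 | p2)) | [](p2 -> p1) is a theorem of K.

Valid in K

Tableau for the negation ~([](p3 -> (p3 | p2)) | [](p2 -> p1)):
1. ~([](p3 -> (p3 | p2)) | [](p2 -> p1)), u
2. ~[](p3 -> (p3 | p2)), u
3. ~[](p2 -> p1), u
4. ~(p3 -> (p3 | p2)), v
5. p3, v
6. ~(p3 | p2), v
7. ~p3, v
8. ~p2, v
Accessibility: uRv
Branch closes: p3 and ~p3 both at v.
All branches of the negation close; one closing branch shown above.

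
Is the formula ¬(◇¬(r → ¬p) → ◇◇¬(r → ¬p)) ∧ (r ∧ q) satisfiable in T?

1. ¬(◇¬(r → ¬p) → ◇◇¬(r → ¬p)) ∧ (r ∧ q), w0
2. ¬(◇¬(r → ¬p) → ◇◇¬(r → ¬p)), w0
3. r ∧ q, w0
4. ◇¬(r → ¬p), w0
5. ¬◇◇¬(r → ¬p), w0
6. r, w0
7. q, w0
8. ¬◇¬(r → ¬p), w0
9. r → ¬p, w0
10. ¬p, w0
11. ¬(r → ¬p), w1
12. r, w1
13. p, w1
14. ¬◇¬(r → ¬p), w1
15. r → ¬p, w1
16. ¬p, w1
Accessibility: w0Rw0, w0Rw1, w1Rw1
Branch closes: p and ¬p both at w1.
(One branch shown.) All branches close.

No, unsatisfiable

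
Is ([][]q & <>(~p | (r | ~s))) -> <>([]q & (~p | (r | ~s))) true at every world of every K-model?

Tableau for the negation ~(([][]q & <>(~p | (r | ~s))) -> <>([]q & (~p | (r | ~s)))):
1. ~(([][]q & <>(~p | (r | ~s))) -> <>([]q & (~p | (r | ~s)))), w0
2. [][]q & <>(~p | (r | ~s)), w0   [~->-rule on 1]
3. ~<>([]q & (~p | (r | ~s))), w0   [~->-rule on 1]
4. [][]q, w0   [&-rule on 2]
5. <>(~p | (r | ~s)), w0   [&-rule on 2]
6. ~p | (r | ~s), w1   [<>-rule on 5: fresh world w1, w0Rw1]
7. ~([]q & (~p | (r | ~s))), w1   [~<>-rule on 3 via w0Rw1]
8. []q, w1   [[]-rule on 4 via w0Rw1]
9. r | ~s, w1   [|-rule on 6 (branches; this branch)]
10. ~[]q, w1   [~&-rule on 7 (branches; this branch)]
11. ~s, w1   [|-rule on 9 (branches; this branch)]
12. ~q, w2   [~[]-rule on 10: fresh world w2, w1Rw2]
13. q, w2   [[]-rule on 8 via w1Rw2]
Accessibility: w0Rw1, w1Rw2
Branch closes: q and ~q both at w2.
All branches of the negation close; one closing branch shown above.

Yes, valid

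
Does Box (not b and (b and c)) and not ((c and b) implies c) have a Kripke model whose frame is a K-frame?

1. Box (not b and (b and c)) and not ((c and b) implies c), 0
2. Box (not b and (b and c)), 0
3. not ((c and b) implies c), 0
4. c and b, 0
5. not c, 0
6. c, 0
7. b, 0
Branch closes: c and not c both at 0.
Every branch closes; the branch above is one of them.

Unsatisfiable (every branch closes)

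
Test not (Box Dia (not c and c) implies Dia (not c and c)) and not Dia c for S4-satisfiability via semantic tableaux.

Unsatisfiable (every branch closes)

1. not (Box Dia (not c and c) implies Dia (not c and c)) and not Dia c, 0
2. not (Box Dia (not c and c) implies Dia (not c and c)), 0   [and-rule on 1]
3. not Dia c, 0   [and-rule on 1]
4. Box Dia (not c and c), 0   [neg-implies-rule on 2]
5. not Dia (not c and c), 0   [neg-implies-rule on 2]
6. not c, 0   [neg-Dia-rule on 3 via 0R0]
7. Dia (not c and c), 0   [Box-rule on 4 via 0R0]
8. not (not c and c), 0   [neg-Dia-rule on 5 via 0R0]
9. not c and c, 1   [Dia-rule on 7: fresh world 1, 0R1]
10. not c, 1   [and-rule on 9]
11. c, 1   [and-rule on 9]
Accessibility: 0R0, 0R1, 1R1
Branch closes: c and not c both at 1.
(One branch shown.) All branches close.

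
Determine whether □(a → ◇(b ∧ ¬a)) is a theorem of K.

Not valid

Tableau for the negation ¬□(a → ◇(b ∧ ¬a)):
1. ¬□(a → ◇(b ∧ ¬a)), w0
2. ¬(a → ◇(b ∧ ¬a)), w1
3. a, w1
4. ¬◇(b ∧ ¬a), w1
Accessibility: w0Rw1
The negation has an open branch (countermodel exists).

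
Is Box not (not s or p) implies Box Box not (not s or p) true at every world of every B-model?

Tableau for the negation not (Box not (not s or p) implies Box Box not (not s or p)):
1. not (Box not (not s or p) implies Box Box not (not s or p)), 0
2. Box not (not s or p), 0   [neg-implies-rule on 1]
3. not Box Box not (not s or p), 0   [neg-implies-rule on 1]
4. not (not s or p), 0   [Box-rule on 2 via 0R0]
5. s, 0   [neg-or-rule on 4]
6. not p, 0   [neg-or-rule on 4]
7. not Box not (not s or p), 1   [neg-Box-rule on 3: fresh world 1, 0R1]
8. not (not s or p), 1   [Box-rule on 2 via 0R1]
9. s, 1   [neg-or-rule on 8]
10. not p, 1   [neg-or-rule on 8]
11. not s or p, 2   [neg-Box-rule on 7: fresh world 2, 1R2]
12. p, 2   [or-rule on 11 (branches; this branch)]
Accessibility: 0R0, 0R1, 1R0, 1R1, 1R2, 2R1, 2R2
The negation has an open branch (countermodel exists).

Not valid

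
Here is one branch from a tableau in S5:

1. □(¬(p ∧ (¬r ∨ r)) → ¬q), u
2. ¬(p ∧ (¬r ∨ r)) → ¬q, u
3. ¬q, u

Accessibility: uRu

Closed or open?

No atom appears with both signs at the same world.

Not closed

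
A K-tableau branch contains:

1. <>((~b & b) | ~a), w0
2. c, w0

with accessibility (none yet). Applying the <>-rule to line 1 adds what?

a fresh world w1 with w0Rw1, and (~b & b) | ~a at w1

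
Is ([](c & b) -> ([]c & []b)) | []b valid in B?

Valid in B

Tableau for the negation ~(([](c & b) -> ([]c & []b)) | []b):
1. ~(([](c & b) -> ([]c & []b)) | []b), 0
2. ~([](c & b) -> ([]c & []b)), 0
3. ~[]b, 0
4. [](c & b), 0
5. ~([]c & []b), 0
6. c & b, 0
7. c, 0
8. b, 0
9. ~b, 1
10. c & b, 1
11. c, 1
12. b, 1
Accessibility: 0R0, 0R1, 1R0, 1R1
Branch closes: b and ~b both at 1.
Every branch of the negation's tableau closes; the branch above is one of them.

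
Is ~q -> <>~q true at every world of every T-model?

Tableau for the negation ~(~q -> <>~q):
1. ~(~q -> <>~q), u
2. ~q, u
3. ~<>~q, u
4. q, u
Accessibility: uRu
Branch closes: q and ~q both at u.
All branches of the negation close; one closing branch shown above.

Yes, valid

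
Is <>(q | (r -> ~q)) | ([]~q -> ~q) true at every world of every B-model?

Tableau for the negation ~(<>(q | (r -> ~q)) | ([]~q -> ~q)):
1. ~(<>(q | (r -> ~q)) | ([]~q -> ~q)), 0
2. ~<>(q | (r -> ~q)), 0
3. ~([]~q -> ~q), 0
4. []~q, 0
5. q, 0
6. ~(q | (r -> ~q)), 0
7. ~q, 0
8. ~(r -> ~q), 0
Accessibility: 0R0
Branch closes: q and ~q both at 0.
Every branch of the negation's tableau closes; the branch above is one of them.

Yes, valid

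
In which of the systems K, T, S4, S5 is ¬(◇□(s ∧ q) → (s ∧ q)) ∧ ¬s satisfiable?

S4-tableau for the formula:
1. ¬(◇□(s ∧ q) → (s ∧ q)) ∧ ¬s, 0
2. ¬(◇□(s ∧ q) → (s ∧ q)), 0
3. ¬s, 0
4. ◇□(s ∧ q), 0
5. ¬(s ∧ q), 0
6. ¬q, 0
7. □(s ∧ q), 1
8. s ∧ q, 1
9. s, 1
10. q, 1
Accessibility: 0R0, 0R1, 1R1
Complete open branch: satisfiable in S4, hence also in K, T (this S4-model is also a K-model and a T-model).
S5-tableau for the formula:
1. ¬(◇□(s ∧ q) → (s ∧ q)) ∧ ¬s, 0
2. ¬(◇□(s ∧ q) → (s ∧ q)), 0
3. ¬s, 0
4. ◇□(s ∧ q), 0
5. ¬(s ∧ q), 0
6. ¬q, 0
7. □(s ∧ q), 1
8. s ∧ q, 0
9. s, 0
10. q, 0
Accessibility: 0R0, 0R1, 1R0, 1R1
Branch closes: s and ¬s both at 0.
Every branch closes (one shown): unsatisfiable in S5.

K, T, S4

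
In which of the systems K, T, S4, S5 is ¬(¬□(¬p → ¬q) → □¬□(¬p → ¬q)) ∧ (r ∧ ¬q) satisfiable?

K, T, S4

S4-tableau for the formula:
1. ¬(¬□(¬p → ¬q) → □¬□(¬p → ¬q)) ∧ (r ∧ ¬q), w0
2. ¬(¬□(¬p → ¬q) → □¬□(¬p → ¬q)), w0
3. r ∧ ¬q, w0
4. ¬□(¬p → ¬q), w0
5. ¬□¬□(¬p → ¬q), w0
6. r, w0
7. ¬q, w0
8. ¬(¬p → ¬q), w1
9. ¬p, w1
10. q, w1
11. □(¬p → ¬q), w2
12. ¬p → ¬q, w2
13. ¬q, w2
Accessibility: w0Rw0, w0Rw1, w0Rw2, w1Rw1, w2Rw2
Complete open branch: satisfiable in S4, hence also in K, T (this S4-model is also a K-model and a T-model).
S5-tableau for the formula:
1. ¬(¬□(¬p → ¬q) → □¬□(¬p → ¬q)) ∧ (r ∧ ¬q), w0
2. ¬(¬□(¬p → ¬q) → □¬□(¬p → ¬q)), w0
3. r ∧ ¬q, w0
4. ¬□(¬p → ¬q), w0
5. ¬□¬□(¬p → ¬q), w0
6. r, w0
7. ¬q, w0
8. ¬(¬p → ¬q), w1
9. ¬p, w1
10. q, w1
11. □(¬p → ¬q), w2
12. ¬p → ¬q, w0
13. ¬p → ¬q, w1
14. ¬p → ¬q, w2
15. ¬q, w1
Accessibility: w0Rw0, w0Rw1, w0Rw2, w1Rw0, w1Rw1, w1Rw2, w2Rw0, w2Rw1, w2Rw2
Branch closes: q and ¬q both at w1.
Every branch closes (one shown): unsatisfiable in S5.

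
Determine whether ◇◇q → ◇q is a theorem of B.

Not valid

Tableau for the negation ¬(◇◇q → ◇q):
1. ¬(◇◇q → ◇q), u
2. ◇◇q, u   [¬→-rule on 1]
3. ¬◇q, u   [¬→-rule on 1]
4. ¬q, u   [¬◇-rule on 3 via uRu]
5. ◇q, v   [◇-rule on 2: fresh world v, uRv]
6. ¬q, v   [¬◇-rule on 3 via uRv]
7. q, w   [◇-rule on 5: fresh world w, vRw]
Accessibility: uRu, uRv, vRu, vRv, vRw, wRv, wRw
The negation has an open branch (countermodel exists).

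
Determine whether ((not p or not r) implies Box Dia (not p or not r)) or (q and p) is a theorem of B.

Tableau for the negation not (((not p or not r) implies Box Dia (not p or not r)) or (q and p)):
1. not (((not p or not r) implies Box Dia (not p or not r)) or (q and p)), u
2. not ((not p or not r) implies Box Dia (not p or not r)), u   [neg-or-rule on 1]
3. not (q and p), u   [neg-or-rule on 1]
4. not p or not r, u   [neg-implies-rule on 2]
5. not Box Dia (not p or not r), u   [neg-implies-rule on 2]
6. not p, u   [neg-and-rule on 3 (branches; this branch)]
7. not r, u   [or-rule on 4 (branches; this branch)]
8. not Dia (not p or not r), v   [neg-Box-rule on 5: fresh world v, uRv]
9. not (not p or not r), u   [neg-Dia-rule on 8 via vRu]
10. p, u   [neg-or-rule on 9]
11. r, u   [neg-or-rule on 9]
Accessibility: uRu, uRv, vRu, vRv
Branch closes: p and not p both at u.
All branches of the negation close; one closing branch shown above.

Valid in B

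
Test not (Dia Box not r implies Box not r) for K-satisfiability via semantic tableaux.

Satisfiable (open branch found)

1. not (Dia Box not r implies Box not r), u
2. Dia Box not r, u
3. not Box not r, u
4. Box not r, v
5. r, w
Accessibility: uRv, uRw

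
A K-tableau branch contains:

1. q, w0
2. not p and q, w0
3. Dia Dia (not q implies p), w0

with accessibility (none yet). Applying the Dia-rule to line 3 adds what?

a fresh world w1 with w0Rw1, and Dia (not q implies p) at w1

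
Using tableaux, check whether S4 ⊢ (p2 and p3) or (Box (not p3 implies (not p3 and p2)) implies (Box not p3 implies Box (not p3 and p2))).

Yes, valid

Tableau for the negation not ((p2 and p3) or (Box (not p3 implies (not p3 and p2)) implies (Box not p3 implies Box (not p3 and p2)))):
1. not ((p2 and p3) or (Box (not p3 implies (not p3 and p2)) implies (Box not p3 implies Box (not p3 and p2)))), u
2. not (p2 and p3), u
3. not (Box (not p3 implies (not p3 and p2)) implies (Box not p3 implies Box (not p3 and p2))), u
4. Box (not p3 implies (not p3 and p2)), u
5. not (Box not p3 implies Box (not p3 and p2)), u
6. Box not p3, u
7. not Box (not p3 and p2), u
8. not p3 implies (not p3 and p2), u
9. not p3, u
10. not p3 and p2, u
11. p2, u
12. not (not p3 and p2), v
13. not p3 implies (not p3 and p2), v
14. not p3, v
15. not p2, v
16. not p3 and p2, v
17. p2, v
Accessibility: uRu, uRv, vRv
Branch closes: p2 and not p2 both at v.
Every branch of the negation's tableau closes; the branch above is one of them.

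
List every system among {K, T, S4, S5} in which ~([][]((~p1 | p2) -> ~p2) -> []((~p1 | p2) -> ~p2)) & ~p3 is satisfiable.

K-tableau for the formula:
1. ~([][]((~p1 | p2) -> ~p2) -> []((~p1 | p2) -> ~p2)) & ~p3, w0
2. ~([][]((~p1 | p2) -> ~p2) -> []((~p1 | p2) -> ~p2)), w0   [&-rule on 1]
3. ~p3, w0   [&-rule on 1]
4. [][]((~p1 | p2) -> ~p2), w0   [~->-rule on 2]
5. ~[]((~p1 | p2) -> ~p2), w0   [~->-rule on 2]
6. ~((~p1 | p2) -> ~p2), w1   [~[]-rule on 5: fresh world w1, w0Rw1]
7. ~p1 | p2, w1   [~->-rule on 6]
8. p2, w1   [~->-rule on 6]
9. []((~p1 | p2) -> ~p2), w1   [[]-rule on 4 via w0Rw1]
Accessibility: w0Rw1
Complete open branch: satisfiable in K.
T-tableau for the formula:
1. ~([][]((~p1 | p2) -> ~p2) -> []((~p1 | p2) -> ~p2)) & ~p3, w0
2. ~([][]((~p1 | p2) -> ~p2) -> []((~p1 | p2) -> ~p2)), w0   [&-rule on 1]
3. ~p3, w0   [&-rule on 1]
4. [][]((~p1 | p2) -> ~p2), w0   [~->-rule on 2]
5. ~[]((~p1 | p2) -> ~p2), w0   [~->-rule on 2]
6. []((~p1 | p2) -> ~p2), w0   [[]-rule on 4 via w0Rw0]
7. (~p1 | p2) -> ~p2, w0   [[]-rule on 6 via w0Rw0]
8. ~(~p1 | p2), w0   [->-rule on 7 (branches; this branch)]
9. p1, w0   [~|-rule on 8]
10. ~p2, w0   [~|-rule on 8]
11. ~((~p1 | p2) -> ~p2), w1   [~[]-rule on 5: fresh world w1, w0Rw1]
12. ~p1 | p2, w1   [~->-rule on 11]
13. p2, w1   [~->-rule on 11]
14. []((~p1 | p2) -> ~p2), w1   [[]-rule on 4 via w0Rw1]
15. (~p1 | p2) -> ~p2, w1   [[]-rule on 6 via w0Rw1]
16. ~(~p1 | p2), w1   [->-rule on 15 (branches; this branch)]
17. p1, w1   [~|-rule on 16]
18. ~p2, w1   [~|-rule on 16]
Accessibility: w0Rw0, w0Rw1, w1Rw1
Branch closes: p2 and ~p2 both at w1.
Every branch closes (one shown): unsatisfiable in T, hence also in S4, S5 (every S4/S5-frame is a T-frame).

K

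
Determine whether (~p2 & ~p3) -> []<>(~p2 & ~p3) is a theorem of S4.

Tableau for the negation ~((~p2 & ~p3) -> []<>(~p2 & ~p3)):
1. ~((~p2 & ~p3) -> []<>(~p2 & ~p3)), 0
2. ~p2 & ~p3, 0
3. ~[]<>(~p2 & ~p3), 0
4. ~p2, 0
5. ~p3, 0
6. ~<>(~p2 & ~p3), 1
7. ~(~p2 & ~p3), 1
8. p3, 1
Accessibility: 0R0, 0R1, 1R1
The negation has an open branch (countermodel exists).

No, not valid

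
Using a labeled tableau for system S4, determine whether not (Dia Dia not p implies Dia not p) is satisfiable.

No, unsatisfiable

1. not (Dia Dia not p implies Dia not p), u
2. Dia Dia not p, u
3. not Dia not p, u
4. p, u
5. Dia not p, v
6. p, v
7. not p, w
8. p, w
Accessibility: uRu, uRv, uRw, vRv, vRw, wRw
Branch closes: p and not p both at w.
All branches of the tableau close; one closing branch shown above.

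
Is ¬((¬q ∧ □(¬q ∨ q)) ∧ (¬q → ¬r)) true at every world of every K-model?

No, not valid

Tableau for the negation (¬q ∧ □(¬q ∨ q)) ∧ (¬q → ¬r):
1. (¬q ∧ □(¬q ∨ q)) ∧ (¬q → ¬r), u
2. ¬q ∧ □(¬q ∨ q), u
3. ¬q → ¬r, u
4. ¬q, u
5. □(¬q ∨ q), u
6. ¬r, u
The negation has an open branch (countermodel exists).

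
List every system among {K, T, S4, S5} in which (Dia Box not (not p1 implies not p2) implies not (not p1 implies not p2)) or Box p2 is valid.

S5

S4-tableau for the negation not ((Dia Box not (not p1 implies not p2) implies not (not p1 implies not p2)) or Box p2):
1. not ((Dia Box not (not p1 implies not p2) implies not (not p1 implies not p2)) or Box p2), w0
2. not (Dia Box not (not p1 implies not p2) implies not (not p1 implies not p2)), w0   [neg-or-rule on 1]
3. not Box p2, w0   [neg-or-rule on 1]
4. Dia Box not (not p1 implies not p2), w0   [neg-implies-rule on 2]
5. not p1 implies not p2, w0   [neg-implies-rule on 2]
6. not p2, w0   [implies-rule on 5 (branches; this branch)]
7. not p2, w1   [neg-Box-rule on 3: fresh world w1, w0Rw1]
8. Box not (not p1 implies not p2), w2   [Dia-rule on 4: fresh world w2, w0Rw2]
9. not (not p1 implies not p2), w2   [Box-rule on 8 via w2Rw2]
10. not p1, w2   [neg-implies-rule on 9]
11. p2, w2   [neg-implies-rule on 9]
Accessibility: w0Rw0, w0Rw1, w0Rw2, w1Rw1, w2Rw2
Complete open branch: countermodel on an S4-frame, so not valid in S4, nor in K, T (the same frame is also a K-frame and a T-frame).
S5-tableau for the negation not ((Dia Box not (not p1 implies not p2) implies not (not p1 implies not p2)) or Box p2):
1. not ((Dia Box not (not p1 implies not p2) implies not (not p1 implies not p2)) or Box p2), w0
2. not (Dia Box not (not p1 implies not p2) implies not (not p1 implies not p2)), w0   [neg-or-rule on 1]
3. not Box p2, w0   [neg-or-rule on 1]
4. Dia Box not (not p1 implies not p2), w0   [neg-implies-rule on 2]
5. not p1 implies not p2, w0   [neg-implies-rule on 2]
6. not p2, w0   [implies-rule on 5 (branches; this branch)]
7. not p2, w1   [neg-Box-rule on 3: fresh world w1, w0Rw1]
8. Box not (not p1 implies not p2), w2   [Dia-rule on 4: fresh world w2, w0Rw2]
9. not (not p1 implies not p2), w0   [Box-rule on 8 via w2Rw0]
10. not p1, w0   [neg-implies-rule on 9]
11. p2, w0   [neg-implies-rule on 9]
Accessibility: w0Rw0, w0Rw1, w0Rw2, w1Rw0, w1Rw1, w1Rw2, w2Rw0, w2Rw1, w2Rw2
Branch closes: p2 and not p2 both at w0.
Every branch closes (one shown): valid in S5.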